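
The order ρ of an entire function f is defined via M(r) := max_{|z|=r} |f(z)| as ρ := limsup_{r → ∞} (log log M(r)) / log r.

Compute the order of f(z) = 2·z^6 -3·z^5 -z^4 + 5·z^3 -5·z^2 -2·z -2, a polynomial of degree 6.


|f(z)| ≤ Σ|c_k|·r^k = O(r^6) as r → ∞. Polynomial growth is O(e^{r^ε}) for every ε > 0 (since r^6/e^{r^ε} → 0), so ρ ≤ ε for all ε > 0, i.e. ρ = 0. Every nonconstant polynomial has order 0.
Therefore ρ = 0.

Order ρ = 0.


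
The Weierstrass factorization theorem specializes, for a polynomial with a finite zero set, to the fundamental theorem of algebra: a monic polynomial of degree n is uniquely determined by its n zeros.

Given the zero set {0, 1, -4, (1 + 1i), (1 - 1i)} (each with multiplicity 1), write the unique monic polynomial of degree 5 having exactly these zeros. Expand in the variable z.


The polynomial is p(z) = ∏_{α ∈ S} (z − α), where S = {0, 1, -4, (1 + 1i), (1 - 1i)}.
Expanding the product yields: p(z) = z^5 + z^4 -8·z^3 + 14·z^2 -8·z.
Note conjugate pairs combine to real quadratics: (z − (1+1i))(z − (1−1i)) = z² − 2z + 2.
The resulting polynomial has degree 5 and real coefficients as required.

p(z) = z^5 + z^4 -8·z^3 + 14·z^2 -8·z.


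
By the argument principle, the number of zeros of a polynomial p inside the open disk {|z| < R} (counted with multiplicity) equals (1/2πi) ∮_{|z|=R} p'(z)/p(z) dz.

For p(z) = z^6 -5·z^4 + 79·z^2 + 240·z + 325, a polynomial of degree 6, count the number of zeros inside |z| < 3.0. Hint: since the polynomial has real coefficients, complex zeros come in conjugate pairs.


The zeros of p are: (-1 + 2i), (-1 - 2i), (-2 + 1i), (-2 - 1i), (3 + 2i), (3 - 2i).
Their magnitudes are: 2.236, 2.236, 2.236, 2.236, 3.606, 3.606.
Zeros with |z| < R = 3.0: (-1 + 2i), (-1 - 2i), (-2 + 1i), (-2 - 1i).
Count = 4.
By the argument principle, (1/2πi) ∮_{|z|=R} p'(z)/p(z) dz equals exactly this count.

Number of zeros inside |z| < 3.0: 4.


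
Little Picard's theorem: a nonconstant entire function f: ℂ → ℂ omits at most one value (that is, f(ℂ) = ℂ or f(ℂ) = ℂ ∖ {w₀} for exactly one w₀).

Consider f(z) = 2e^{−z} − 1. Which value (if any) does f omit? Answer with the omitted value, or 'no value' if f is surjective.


Little Picard bounds the complement of f(ℂ) to at most one point.
e^{−z} is never zero on ℂ, so 2·e^{−z} takes every value in ℂ ∖ {0}. Adding -1 shifts the range to ℂ ∖ {-1}. Thus f omits exactly the value -1.

Omitted value: -1.


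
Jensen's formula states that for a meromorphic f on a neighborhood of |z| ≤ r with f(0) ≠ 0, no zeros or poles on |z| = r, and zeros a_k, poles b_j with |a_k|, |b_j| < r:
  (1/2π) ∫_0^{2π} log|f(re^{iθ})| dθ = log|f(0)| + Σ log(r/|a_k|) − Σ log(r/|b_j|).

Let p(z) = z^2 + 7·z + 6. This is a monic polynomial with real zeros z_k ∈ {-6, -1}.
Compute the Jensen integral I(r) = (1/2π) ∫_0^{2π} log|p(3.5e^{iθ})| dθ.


Zeros: -6, -1; r = 3.5.
Inside |z| < r: -1. Outside (|z| ≥ r): -6.
p(0) = 6, so log|p(0)| = log(6) = 1.7918.
Apply Jensen: I(r) = log|p(0)| + Σ_k log(r/|z_k|), summed over zeros inside |z| < r.
  log(r/|z_k|) for z_k = -1: log(3.5/1) = 1.2528
  Outside zeros (-6) contribute nothing to the Jensen sum.
Sum over inside zeros: 1.2528.
I(r) = log|p(0)| + (inside sum) = 1.7918 + 1.2528 = 3.0445.
Note: since some zeros are outside |z| ≤ r, the simplified n·log(r) form does NOT apply — only the inside zeros contribute.

I(r) ≈ 3.0445.


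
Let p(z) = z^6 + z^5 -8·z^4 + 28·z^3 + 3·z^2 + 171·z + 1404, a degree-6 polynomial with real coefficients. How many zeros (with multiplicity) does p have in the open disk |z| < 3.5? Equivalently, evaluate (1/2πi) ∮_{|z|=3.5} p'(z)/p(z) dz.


The zeros of p are: -4, (0 + 3i), (0 - 3i), -3, (3 + 2i), (3 - 2i).
Their magnitudes are: 4, 3, 3, 3, 3.606, 3.606.
Zeros with |z| < R = 3.5: (0 + 3i), (0 - 3i), -3.
Count = 3.
By the argument principle, (1/2πi) ∮_{|z|=R} p'(z)/p(z) dz equals exactly this count.

Number of zeros inside |z| < 3.5: 3.


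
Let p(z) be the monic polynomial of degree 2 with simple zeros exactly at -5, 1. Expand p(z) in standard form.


The polynomial is p(z) = ∏_{α ∈ S} (z − α), where S = {-5, 1}.
Expanding the product yields: p(z) = z^2 + 4·z -5.
The resulting polynomial has degree 2 and real coefficients as required.

p(z) = z^2 + 4·z -5.


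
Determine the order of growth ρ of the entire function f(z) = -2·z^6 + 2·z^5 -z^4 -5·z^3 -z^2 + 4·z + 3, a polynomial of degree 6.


|f(z)| ≤ Σ|c_k|·r^k = O(r^6) as r → ∞. Polynomial growth is O(e^{r^ε}) for every ε > 0 (since r^6/e^{r^ε} → 0), so ρ ≤ ε for all ε > 0, i.e. ρ = 0. Every nonconstant polynomial has order 0.
Therefore ρ = 0.

Order ρ = 0.


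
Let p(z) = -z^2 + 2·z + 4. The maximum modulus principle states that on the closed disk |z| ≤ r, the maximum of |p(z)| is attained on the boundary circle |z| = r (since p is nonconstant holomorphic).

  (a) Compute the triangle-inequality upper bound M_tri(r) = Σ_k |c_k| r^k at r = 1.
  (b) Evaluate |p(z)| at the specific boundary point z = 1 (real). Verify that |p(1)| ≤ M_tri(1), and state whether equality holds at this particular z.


Coefficients: c_0 = 4, c_1 = 2, c_2 = -1. Radius r = 1.
Part (a). Triangle bound: M_tri(r) = Σ_k |c_k| r^k
  = |4|·1^0 + |2|·1^1 + |-1|·1^2
  = 4 + 2 + 1 = 7.
This bounds M(r) := max_{|z|=r} |p(z)| from above; equality holds iff all terms c_k z^k can be made to align in phase at a single z on |z|=r.
Part (b). At z = 1 (real, on the circle |z| = r):
  p(1) = (4)·1^0 + (2)·1^1 + (-1)·1^2 = 5.
  |p(1)| = 5.
Check: |p(1)| = 5 ≤ 7 = M_tri(1). ✓ Equality does not hold at z = 1 (the coefficients have mixed signs, so the terms do not all align in phase there).

M_tri(1) = 7; |p(1)| = 5; equality at z=1: no.


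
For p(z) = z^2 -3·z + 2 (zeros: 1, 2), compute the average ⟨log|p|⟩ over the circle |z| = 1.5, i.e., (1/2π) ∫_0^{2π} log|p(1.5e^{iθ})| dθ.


Zeros: 1, 2; r = 1.5.
Inside |z| < r: 1. Outside (|z| ≥ r): 2.
p(0) = 2, so log|p(0)| = log(2) = 0.6931.
Apply Jensen: I(r) = log|p(0)| + Σ_k log(r/|z_k|), summed over zeros inside |z| < r.
  log(r/|z_k|) for z_k = 1: log(1.5/1) = 0.4055
  Outside zeros (2) contribute nothing to the Jensen sum.
Sum over inside zeros: 0.4055.
I(r) = log|p(0)| + (inside sum) = 0.6931 + 0.4055 = 1.0986.
Note: since some zeros are outside |z| ≤ r, the simplified n·log(r) form does NOT apply — only the inside zeros contribute.

I(r) ≈ 1.0986.


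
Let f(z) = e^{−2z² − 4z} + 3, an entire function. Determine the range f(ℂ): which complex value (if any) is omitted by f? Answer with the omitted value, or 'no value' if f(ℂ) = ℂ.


Little Picard bounds the complement of f(ℂ) to at most one point.
The exponent g(z) = −2z² − 4z is a nonconstant polynomial, hence surjective onto ℂ. So e^{g(z)} takes every value in {e^w : w ∈ ℂ} = ℂ ∖ {0}. Adding 3 shifts the range to ℂ ∖ {3}. f omits exactly 3.

Omitted value: 3.


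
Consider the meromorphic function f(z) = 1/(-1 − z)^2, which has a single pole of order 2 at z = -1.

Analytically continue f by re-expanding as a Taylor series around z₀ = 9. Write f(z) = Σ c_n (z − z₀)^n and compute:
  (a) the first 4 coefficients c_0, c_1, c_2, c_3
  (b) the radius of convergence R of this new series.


Let w = z − z₀, so z = z₀ + w.
Then -1 − z = -1 − (z₀ + w) = (-1 − z₀) − w = -10 − w.
f(z) = 1/(-10 − w)^2 = (1/(-10)^2) · (1 − w/(-10))^{−2}.
By the binomial series (1−u)^{−2} = Σ_{n≥0} C(n+1, 1) u^n for |u|<1, with u = w/(-10):
  c_n = C(n+1, 1) / (-10)^(n+2).
  c_0 = 1/(-10)^2 = 1/100.
  c_1 = 2/(-10)^3 = -1/500.
  c_2 = 3/(-10)^4 = 3/10000.
  c_3 = 4/(-10)^5 = -1/25000.
The series is valid for |w/d| < 1, i.e. |z − z₀| < |d|.
Radius of convergence: R = |-1 − z₀| = |-10| = 10 (distance from z₀ to the singularity z = -1).

c_0 = 1/100, c_1 = -1/500, c_2 = 3/10000, c_3 = -1/25000; R = 10.


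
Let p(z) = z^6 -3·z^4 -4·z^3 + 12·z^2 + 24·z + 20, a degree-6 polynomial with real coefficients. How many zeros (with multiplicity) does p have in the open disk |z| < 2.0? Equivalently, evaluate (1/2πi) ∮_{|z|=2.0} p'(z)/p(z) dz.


The zeros of p are: (-1 + 1i), (-1 - 1i), (2 + 1i), (2 - 1i), (-1 + 1i), (-1 - 1i).
Their magnitudes are: 1.414, 1.414, 2.236, 2.236, 1.414, 1.414.
Zeros with |z| < R = 2.0: (-1 + 1i), (-1 - 1i), (-1 + 1i), (-1 - 1i).
Count = 4.
By the argument principle, (1/2πi) ∮_{|z|=R} p'(z)/p(z) dz equals exactly this count.

Number of zeros inside |z| < 2.0: 4.


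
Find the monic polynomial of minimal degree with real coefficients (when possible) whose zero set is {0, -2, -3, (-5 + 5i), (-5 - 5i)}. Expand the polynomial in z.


The polynomial is p(z) = ∏_{α ∈ S} (z − α), where S = {0, -2, -3, (-5 + 5i), (-5 - 5i)}.
Expanding the product yields: p(z) = z^5 + 15·z^4 + 106·z^3 + 310·z^2 + 300·z.
Note conjugate pairs combine to real quadratics: (z − (-5+5i))(z − (-5−5i)) = z² + 10z + 50.
The resulting polynomial has degree 5 and real coefficients as required.

p(z) = z^5 + 15·z^4 + 106·z^3 + 310·z^2 + 300·z.


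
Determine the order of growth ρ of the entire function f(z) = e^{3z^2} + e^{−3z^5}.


Each summand is entire of order 2 and 5 respectively (as in the single-exponential case). The order of a sum is at most the max of the orders, so ρ ≤ 5. For the lower bound: on |z|=r choose arg z so that -3z^5 is real positive; then |e^{-3z^5}| = e^{3r^5} while |e^{3z^2}| ≤ e^{3r^2} = o(e^{3r^5}). So |f| ≥ e^{3r^5}(1 − o(1)) and ρ ≥ 5. Hence ρ = max(2, 5) = 5.
Therefore ρ = 5.

Order ρ = 5.


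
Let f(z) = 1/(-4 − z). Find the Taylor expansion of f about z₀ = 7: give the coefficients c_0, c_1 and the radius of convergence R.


Let w = z − z₀, so z = z₀ + w.
Then -4 − z = -4 − (z₀ + w) = (-4 − z₀) − w = -11 − w.
f(z) = 1/(-11 − w) = (1/(-11)) · 1/(1 − w/(-11)) = Σ_{n≥0} w^n / (-11)^(n+1).
So c_n = 1/(-11)^(n+1):
  c_0 = 1/(-11)^1 = -1/11.
  c_1 = 1/(-11)^2 = 1/121.
The series is valid for |w/d| < 1, i.e. |z − z₀| < |d|.
Radius of convergence: R = |-4 − z₀| = |-11| = 11 (distance from z₀ to the singularity z = -4).

c_0 = -1/11, c_1 = 1/121; R = 11.


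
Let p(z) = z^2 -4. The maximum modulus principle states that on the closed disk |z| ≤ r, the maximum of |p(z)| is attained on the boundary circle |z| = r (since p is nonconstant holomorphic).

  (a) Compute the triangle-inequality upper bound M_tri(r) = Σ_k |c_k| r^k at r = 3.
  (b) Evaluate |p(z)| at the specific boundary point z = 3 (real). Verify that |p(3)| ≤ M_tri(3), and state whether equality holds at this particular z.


Coefficients: c_0 = -4, c_1 = 0, c_2 = 1. Radius r = 3.
Part (a). Triangle bound: M_tri(r) = Σ_k |c_k| r^k
  = |-4|·3^0 + |0|·3^1 + |1|·3^2
  = 4 + 0 + 9 = 13.
This bounds M(r) := max_{|z|=r} |p(z)| from above; equality holds iff all terms c_k z^k can be made to align in phase at a single z on |z|=r.
Part (b). At z = 3 (real, on the circle |z| = r):
  p(3) = (-4)·3^0 + (0)·3^1 + (1)·3^2 = 5.
  |p(3)| = 5.
Check: |p(3)| = 5 ≤ 13 = M_tri(3). ✓ Equality does not hold at z = 3 (the coefficients have mixed signs, so the terms do not all align in phase there).

M_tri(3) = 13; |p(3)| = 5; equality at z=3: no.


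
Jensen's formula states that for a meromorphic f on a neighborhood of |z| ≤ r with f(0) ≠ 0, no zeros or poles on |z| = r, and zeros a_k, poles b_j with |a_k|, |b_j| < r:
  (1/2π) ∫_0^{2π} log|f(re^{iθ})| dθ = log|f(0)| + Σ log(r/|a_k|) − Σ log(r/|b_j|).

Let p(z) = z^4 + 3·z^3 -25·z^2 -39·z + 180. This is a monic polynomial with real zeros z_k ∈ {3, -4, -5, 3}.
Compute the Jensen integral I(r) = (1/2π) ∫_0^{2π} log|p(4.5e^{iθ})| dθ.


Zeros: -5, -4, 3, 3; r = 4.5.
Inside |z| < r: -4, 3, 3. Outside (|z| ≥ r): -5.
p(0) = 180, so log|p(0)| = log(180) = 5.1930.
Apply Jensen: I(r) = log|p(0)| + Σ_k log(r/|z_k|), summed over zeros inside |z| < r.
  log(r/|z_k|) for z_k = 3: log(4.5/3) = 0.4055
  log(r/|z_k|) for z_k = -4: log(4.5/4) = 0.1178
  log(r/|z_k|) for z_k = 3: log(4.5/3) = 0.4055
  Outside zeros (-5) contribute nothing to the Jensen sum.
Sum over inside zeros: 0.9287.
I(r) = log|p(0)| + (inside sum) = 5.1930 + 0.9287 = 6.1217.
Note: since some zeros are outside |z| ≤ r, the simplified n·log(r) form does NOT apply — only the inside zeros contribute.

I(r) ≈ 6.1217.


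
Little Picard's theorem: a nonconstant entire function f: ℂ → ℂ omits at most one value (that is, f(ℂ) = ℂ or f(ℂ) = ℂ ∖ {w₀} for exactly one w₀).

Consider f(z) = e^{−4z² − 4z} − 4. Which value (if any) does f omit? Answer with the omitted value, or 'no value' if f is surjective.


Little Picard bounds the complement of f(ℂ) to at most one point.
The exponent g(z) = −4z² − 4z is a nonconstant polynomial, hence surjective onto ℂ. So e^{g(z)} takes every value in {e^w : w ∈ ℂ} = ℂ ∖ {0}. Adding -4 shifts the range to ℂ ∖ {-4}. f omits exactly -4.

Omitted value: -4.


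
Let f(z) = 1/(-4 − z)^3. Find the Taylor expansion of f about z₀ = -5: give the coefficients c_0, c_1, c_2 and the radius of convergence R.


Let w = z − z₀, so z = z₀ + w.
Then -4 − z = -4 − (z₀ + w) = (-4 − z₀) − w = 1 − w.
f(z) = 1/(1 − w)^3 = (1/(1)^3) · (1 − w/(1))^{−3}.
By the binomial series (1−u)^{−3} = Σ_{n≥0} C(n+2, 2) u^n for |u|<1, with u = w/(1):
  c_n = C(n+2, 2) / (1)^(n+3).
  c_0 = 1/(1)^3 = 1.
  c_1 = 3/(1)^4 = 3.
  c_2 = 6/(1)^5 = 6.
The series is valid for |w/d| < 1, i.e. |z − z₀| < |d|.
Radius of convergence: R = |-4 − z₀| = |1| = 1 (distance from z₀ to the singularity z = -4).

c_0 = 1, c_1 = 3, c_2 = 6; R = 1.


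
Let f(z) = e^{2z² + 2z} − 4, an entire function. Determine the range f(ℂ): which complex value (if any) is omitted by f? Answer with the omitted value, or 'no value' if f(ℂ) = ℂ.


Little Picard bounds the complement of f(ℂ) to at most one point.
The exponent g(z) = 2z² + 2z is a nonconstant polynomial, hence surjective onto ℂ. So e^{g(z)} takes every value in {e^w : w ∈ ℂ} = ℂ ∖ {0}. Adding -4 shifts the range to ℂ ∖ {-4}. f omits exactly -4.

Omitted value: -4.


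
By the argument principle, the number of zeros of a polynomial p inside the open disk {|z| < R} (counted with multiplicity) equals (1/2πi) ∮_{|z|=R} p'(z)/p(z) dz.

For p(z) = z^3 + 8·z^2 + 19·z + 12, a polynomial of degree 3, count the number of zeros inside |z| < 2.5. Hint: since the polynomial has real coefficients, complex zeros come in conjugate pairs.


The zeros of p are: -1, -3, -4.
Their magnitudes are: 1, 3, 4.
Zeros with |z| < R = 2.5: -1.
Count = 1.
By the argument principle, (1/2πi) ∮_{|z|=R} p'(z)/p(z) dz equals exactly this count.

Number of zeros inside |z| < 2.5: 1.


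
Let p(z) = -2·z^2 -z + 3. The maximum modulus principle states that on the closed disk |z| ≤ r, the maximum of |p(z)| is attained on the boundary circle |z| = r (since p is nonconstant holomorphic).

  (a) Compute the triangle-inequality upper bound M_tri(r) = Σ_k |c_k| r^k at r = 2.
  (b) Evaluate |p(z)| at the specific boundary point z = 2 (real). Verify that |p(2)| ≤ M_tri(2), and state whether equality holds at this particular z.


Coefficients: c_0 = 3, c_1 = -1, c_2 = -2. Radius r = 2.
Part (a). Triangle bound: M_tri(r) = Σ_k |c_k| r^k
  = |3|·2^0 + |-1|·2^1 + |-2|·2^2
  = 3 + 2 + 8 = 13.
This bounds M(r) := max_{|z|=r} |p(z)| from above; equality holds iff all terms c_k z^k can be made to align in phase at a single z on |z|=r.
Part (b). At z = 2 (real, on the circle |z| = r):
  p(2) = (3)·2^0 + (-1)·2^1 + (-2)·2^2 = -7.
  |p(2)| = 7.
Check: |p(2)| = 7 ≤ 13 = M_tri(2). ✓ Equality does not hold at z = 2 (the coefficients have mixed signs, so the terms do not all align in phase there).

M_tri(2) = 13; |p(2)| = 7; equality at z=2: no.


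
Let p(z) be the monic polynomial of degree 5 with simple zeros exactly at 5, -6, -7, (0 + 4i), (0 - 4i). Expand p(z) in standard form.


The polynomial is p(z) = ∏_{α ∈ S} (z − α), where S = {5, -6, -7, (0 + 4i), (0 - 4i)}.
Expanding the product yields: p(z) = z^5 + 8·z^4 -7·z^3 -82·z^2 -368·z -3360.
Note conjugate pairs combine to real quadratics: (z − (0+4i))(z − (0−4i)) = z² + 16.
The resulting polynomial has degree 5 and real coefficients as required.

p(z) = z^5 + 8·z^4 -7·z^3 -82·z^2 -368·z -3360.


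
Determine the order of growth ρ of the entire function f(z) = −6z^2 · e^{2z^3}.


M(r) = max_{|z|=r} |-6|·|z|^2·|e^{2z^3}| = 6·r^2 · e^{2r^3} (the factors attain their maxima compatibly on |z|=r). Then log M(r) = log 6 + 2·log r + 2r^3, dominated by the last term, so log log M(r) ~ 3·log r. The polynomial factor -6z^2 contributes only a log r term and does not affect the order. ρ = 3.
Therefore ρ = 3.

Order ρ = 3.


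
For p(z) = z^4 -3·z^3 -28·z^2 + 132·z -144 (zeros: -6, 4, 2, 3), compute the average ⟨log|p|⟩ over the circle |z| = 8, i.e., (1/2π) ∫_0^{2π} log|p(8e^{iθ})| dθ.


Zeros: -6, 2, 3, 4; r = 8.
Inside |z| < r: -6, 2, 3, 4. Outside (|z| ≥ r): ∅.
p(0) = -144, so log|p(0)| = log(144) = 4.9698.
Apply Jensen: I(r) = log|p(0)| + Σ_k log(r/|z_k|), summed over zeros inside |z| < r.
  log(r/|z_k|) for z_k = -6: log(8/6) = 0.2877
  log(r/|z_k|) for z_k = 4: log(8/4) = 0.6931
  log(r/|z_k|) for z_k = 2: log(8/2) = 1.3863
  log(r/|z_k|) for z_k = 3: log(8/3) = 0.9808
Sum over inside zeros: 3.3480.
I(r) = log|p(0)| + (inside sum) = 4.9698 + 3.3480 = 8.3178.
Closed form (all zeros inside, monic): I(r) = n·log(r) = 4·log(8) = 8.3178. ✓

I(r) ≈ 8.3178.


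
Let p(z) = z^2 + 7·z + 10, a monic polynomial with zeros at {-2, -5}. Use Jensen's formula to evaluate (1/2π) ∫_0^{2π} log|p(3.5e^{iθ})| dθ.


Zeros: -5, -2; r = 3.5.
Inside |z| < r: -2. Outside (|z| ≥ r): -5.
p(0) = 10, so log|p(0)| = log(10) = 2.3026.
Apply Jensen: I(r) = log|p(0)| + Σ_k log(r/|z_k|), summed over zeros inside |z| < r.
  log(r/|z_k|) for z_k = -2: log(3.5/2) = 0.5596
  Outside zeros (-5) contribute nothing to the Jensen sum.
Sum over inside zeros: 0.5596.
I(r) = log|p(0)| + (inside sum) = 2.3026 + 0.5596 = 2.8622.
Note: since some zeros are outside |z| ≤ r, the simplified n·log(r) form does NOT apply — only the inside zeros contribute.

I(r) ≈ 2.8622.


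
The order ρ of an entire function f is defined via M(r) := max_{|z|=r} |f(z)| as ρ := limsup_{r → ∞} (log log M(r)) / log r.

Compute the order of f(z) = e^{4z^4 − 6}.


|e^{4z^4 − 6}| = e^{Re(4·z^4) + -6} ≤ e^{4|z|^4 + -6} = e^{4r^4 + -6} on |z| = r, so ρ ≤ 4. Choosing z on |z|=r so that 4·z^4 is real positive (always possible by picking arg z appropriately) gives |f(z)| = e^{4r^4 + -6}, matching the bound. The additive constant -6 does not affect log log M(r) ~ 4·log r. Hence ρ = 4.
Therefore ρ = 4.

Order ρ = 4.


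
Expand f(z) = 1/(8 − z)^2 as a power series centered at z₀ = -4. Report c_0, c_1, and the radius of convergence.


Let w = z − z₀, so z = z₀ + w.
Then 8 − z = 8 − (z₀ + w) = (8 − z₀) − w = 12 − w.
f(z) = 1/(12 − w)^2 = (1/(12)^2) · (1 − w/(12))^{−2}.
By the binomial series (1−u)^{−2} = Σ_{n≥0} C(n+1, 1) u^n for |u|<1, with u = w/(12):
  c_n = C(n+1, 1) / (12)^(n+2).
  c_0 = 1/(12)^2 = 1/144.
  c_1 = 2/(12)^3 = 1/864.
The series is valid for |w/d| < 1, i.e. |z − z₀| < |d|.
Radius of convergence: R = |8 − z₀| = |12| = 12 (distance from z₀ to the singularity z = 8).

c_0 = 1/144, c_1 = 1/864; R = 12.


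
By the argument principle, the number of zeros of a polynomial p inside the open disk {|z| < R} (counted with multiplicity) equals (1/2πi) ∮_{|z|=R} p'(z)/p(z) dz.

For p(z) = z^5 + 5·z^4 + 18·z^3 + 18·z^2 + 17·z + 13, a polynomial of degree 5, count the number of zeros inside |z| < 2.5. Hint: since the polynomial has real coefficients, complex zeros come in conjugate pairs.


The zeros of p are: -1, (-2 + 3i), (-2 - 3i), (0 + 1i), (0 - 1i).
Their magnitudes are: 1, 3.606, 3.606, 1, 1.
Zeros with |z| < R = 2.5: -1, (0 + 1i), (0 - 1i).
Count = 3.
By the argument principle, (1/2πi) ∮_{|z|=R} p'(z)/p(z) dz equals exactly this count.

Number of zeros inside |z| < 2.5: 3.


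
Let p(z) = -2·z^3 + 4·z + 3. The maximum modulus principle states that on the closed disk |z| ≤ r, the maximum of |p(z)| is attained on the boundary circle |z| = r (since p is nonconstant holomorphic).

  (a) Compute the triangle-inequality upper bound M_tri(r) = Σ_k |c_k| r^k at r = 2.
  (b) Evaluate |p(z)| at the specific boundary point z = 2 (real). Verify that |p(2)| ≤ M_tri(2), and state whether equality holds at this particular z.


Coefficients: c_0 = 3, c_1 = 4, c_2 = 0, c_3 = -2. Radius r = 2.
Part (a). Triangle bound: M_tri(r) = Σ_k |c_k| r^k
  = |3|·2^0 + |4|·2^1 + |0|·2^2 + |-2|·2^3
  = 3 + 8 + 0 + 16 = 27.
This bounds M(r) := max_{|z|=r} |p(z)| from above; equality holds iff all terms c_k z^k can be made to align in phase at a single z on |z|=r.
Part (b). At z = 2 (real, on the circle |z| = r):
  p(2) = (3)·2^0 + (4)·2^1 + (0)·2^2 + (-2)·2^3 = -5.
  |p(2)| = 5.
Check: |p(2)| = 5 ≤ 27 = M_tri(2). ✓ Equality does not hold at z = 2 (the coefficients have mixed signs, so the terms do not all align in phase there).

M_tri(2) = 27; |p(2)| = 5; equality at z=2: no.


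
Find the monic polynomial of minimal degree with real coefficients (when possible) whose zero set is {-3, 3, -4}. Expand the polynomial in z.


The polynomial is p(z) = ∏_{α ∈ S} (z − α), where S = {-3, 3, -4}.
Expanding the product yields: p(z) = z^3 + 4·z^2 -9·z -36.
The resulting polynomial has degree 3 and real coefficients as required.

p(z) = z^3 + 4·z^2 -9·z -36.


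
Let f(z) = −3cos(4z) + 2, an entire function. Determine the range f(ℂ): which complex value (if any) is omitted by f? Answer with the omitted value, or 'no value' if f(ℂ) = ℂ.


Little Picard bounds the complement of f(ℂ) to at most one point.
cos is entire and surjective onto ℂ: for every w ∈ ℂ, cos(ζ) = w has a solution ζ ∈ ℂ (e.g., via the complex inverse arccos). With ζ = 4z this gives z = ζ/(4). Then -3·cos(4z) takes every value in -3·ℂ = ℂ, and adding 2 is a bijection of ℂ. So f is surjective and omits no value. (Note: only on the real line is cos bounded by [−1, 1].)

Omitted value: no value.


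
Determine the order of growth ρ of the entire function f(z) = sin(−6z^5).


Write sin(w) = (e^{iw} ± e^{−iw})/(2 or 2i), so |sin(w)| ≤ e^{|w|}. With w = −6z^5, |w| ≤ 6r^5 + 0 on |z|=r, giving M(r) ≤ e^{6r^5 + 0} and ρ ≤ 5. For the lower bound, choose z on |z|=r with -6z^5 purely imaginary of modulus 6r^5; then |sin(−6z^5)| grows like e^{6r^5}/2, so ρ ≥ 5. Hence ρ = 5.
Therefore ρ = 5.

Order ρ = 5.


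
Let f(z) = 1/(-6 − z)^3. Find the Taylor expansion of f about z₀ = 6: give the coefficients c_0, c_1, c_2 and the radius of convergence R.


Let w = z − z₀, so z = z₀ + w.
Then -6 − z = -6 − (z₀ + w) = (-6 − z₀) − w = -12 − w.
f(z) = 1/(-12 − w)^3 = (1/(-12)^3) · (1 − w/(-12))^{−3}.
By the binomial series (1−u)^{−3} = Σ_{n≥0} C(n+2, 2) u^n for |u|<1, with u = w/(-12):
  c_n = C(n+2, 2) / (-12)^(n+3).
  c_0 = 1/(-12)^3 = -1/1728.
  c_1 = 3/(-12)^4 = 1/6912.
  c_2 = 6/(-12)^5 = -1/41472.
The series is valid for |w/d| < 1, i.e. |z − z₀| < |d|.
Radius of convergence: R = |-6 − z₀| = |-12| = 12 (distance from z₀ to the singularity z = -6).

c_0 = -1/1728, c_1 = 1/6912, c_2 = -1/41472; R = 12.


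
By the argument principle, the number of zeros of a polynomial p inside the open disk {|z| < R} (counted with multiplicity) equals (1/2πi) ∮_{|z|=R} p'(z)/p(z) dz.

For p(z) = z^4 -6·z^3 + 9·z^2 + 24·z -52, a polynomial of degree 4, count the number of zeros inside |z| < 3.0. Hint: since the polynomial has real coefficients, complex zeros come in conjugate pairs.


The zeros of p are: (3 + 2i), (3 - 2i), -2, 2.
Their magnitudes are: 3.606, 3.606, 2, 2.
Zeros with |z| < R = 3.0: -2, 2.
Count = 2.
By the argument principle, (1/2πi) ∮_{|z|=R} p'(z)/p(z) dz equals exactly this count.

Number of zeros inside |z| < 3.0: 2.


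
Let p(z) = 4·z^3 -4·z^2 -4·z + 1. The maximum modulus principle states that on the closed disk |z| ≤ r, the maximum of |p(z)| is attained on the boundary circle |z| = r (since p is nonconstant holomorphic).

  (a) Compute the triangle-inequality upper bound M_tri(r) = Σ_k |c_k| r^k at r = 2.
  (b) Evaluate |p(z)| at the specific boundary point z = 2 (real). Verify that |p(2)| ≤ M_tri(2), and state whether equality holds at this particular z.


Coefficients: c_0 = 1, c_1 = -4, c_2 = -4, c_3 = 4. Radius r = 2.
Part (a). Triangle bound: M_tri(r) = Σ_k |c_k| r^k
  = |1|·2^0 + |-4|·2^1 + |-4|·2^2 + |4|·2^3
  = 1 + 8 + 16 + 32 = 57.
This bounds M(r) := max_{|z|=r} |p(z)| from above; equality holds iff all terms c_k z^k can be made to align in phase at a single z on |z|=r.
Part (b). At z = 2 (real, on the circle |z| = r):
  p(2) = (1)·2^0 + (-4)·2^1 + (-4)·2^2 + (4)·2^3 = 9.
  |p(2)| = 9.
Check: |p(2)| = 9 ≤ 57 = M_tri(2). ✓ Equality does not hold at z = 2 (the coefficients have mixed signs, so the terms do not all align in phase there).

M_tri(2) = 57; |p(2)| = 9; equality at z=2: no.


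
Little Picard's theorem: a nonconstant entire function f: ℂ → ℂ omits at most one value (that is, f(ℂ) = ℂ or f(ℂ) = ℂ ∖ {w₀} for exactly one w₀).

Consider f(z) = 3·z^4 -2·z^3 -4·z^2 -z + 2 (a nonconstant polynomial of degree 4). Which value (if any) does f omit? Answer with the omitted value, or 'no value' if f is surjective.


Little Picard bounds the complement of f(ℂ) to at most one point.
For every w ∈ ℂ, the equation p(z) − w = 0 is a nonconstant polynomial in z and hence has at least one root by the fundamental theorem of algebra. So p is surjective onto ℂ, omitting no value.

Omitted value: no value.


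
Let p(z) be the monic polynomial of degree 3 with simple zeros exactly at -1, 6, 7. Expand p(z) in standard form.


The polynomial is p(z) = ∏_{α ∈ S} (z − α), where S = {-1, 6, 7}.
Expanding the product yields: p(z) = z^3 -12·z^2 + 29·z + 42.
The resulting polynomial has degree 3 and real coefficients as required.

p(z) = z^3 -12·z^2 + 29·z + 42.


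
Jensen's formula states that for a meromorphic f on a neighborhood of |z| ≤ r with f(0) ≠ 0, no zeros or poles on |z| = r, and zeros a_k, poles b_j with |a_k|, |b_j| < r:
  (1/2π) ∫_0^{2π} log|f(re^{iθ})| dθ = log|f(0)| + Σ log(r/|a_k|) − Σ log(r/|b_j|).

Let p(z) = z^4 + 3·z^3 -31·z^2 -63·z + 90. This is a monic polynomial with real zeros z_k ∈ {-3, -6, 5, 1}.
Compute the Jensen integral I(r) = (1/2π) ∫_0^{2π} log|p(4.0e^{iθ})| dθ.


Zeros: -6, -3, 1, 5; r = 4.0.
Inside |z| < r: -3, 1. Outside (|z| ≥ r): -6, 5.
p(0) = 90, so log|p(0)| = log(90) = 4.4998.
Apply Jensen: I(r) = log|p(0)| + Σ_k log(r/|z_k|), summed over zeros inside |z| < r.
  log(r/|z_k|) for z_k = -3: log(4.0/3) = 0.2877
  log(r/|z_k|) for z_k = 1: log(4.0/1) = 1.3863
  Outside zeros (-6, 5) contribute nothing to the Jensen sum.
Sum over inside zeros: 1.6740.
I(r) = log|p(0)| + (inside sum) = 4.4998 + 1.6740 = 6.1738.
Note: since some zeros are outside |z| ≤ r, the simplified n·log(r) form does NOT apply — only the inside zeros contribute.

I(r) ≈ 6.1738.


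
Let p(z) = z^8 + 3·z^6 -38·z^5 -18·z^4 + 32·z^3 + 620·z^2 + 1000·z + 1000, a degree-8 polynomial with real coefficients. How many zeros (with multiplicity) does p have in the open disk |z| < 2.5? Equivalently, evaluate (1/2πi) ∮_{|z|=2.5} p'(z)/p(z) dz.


The zeros of p are: (-1 + 2i), (-1 - 2i), (3 + 1i), (3 - 1i), (-1 + 3i), (-1 - 3i), (-1 + 1i), (-1 - 1i).
Their magnitudes are: 2.236, 2.236, 3.162, 3.162, 3.162, 3.162, 1.414, 1.414.
Zeros with |z| < R = 2.5: (-1 + 2i), (-1 - 2i), (-1 + 1i), (-1 - 1i).
Count = 4.
By the argument principle, (1/2πi) ∮_{|z|=R} p'(z)/p(z) dz equals exactly this count.

Number of zeros inside |z| < 2.5: 4.


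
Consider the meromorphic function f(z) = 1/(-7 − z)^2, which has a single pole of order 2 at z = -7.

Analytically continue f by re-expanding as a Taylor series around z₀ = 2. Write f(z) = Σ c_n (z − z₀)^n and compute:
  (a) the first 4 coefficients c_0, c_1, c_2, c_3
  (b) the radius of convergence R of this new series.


Let w = z − z₀, so z = z₀ + w.
Then -7 − z = -7 − (z₀ + w) = (-7 − z₀) − w = -9 − w.
f(z) = 1/(-9 − w)^2 = (1/(-9)^2) · (1 − w/(-9))^{−2}.
By the binomial series (1−u)^{−2} = Σ_{n≥0} C(n+1, 1) u^n for |u|<1, with u = w/(-9):
  c_n = C(n+1, 1) / (-9)^(n+2).
  c_0 = 1/(-9)^2 = 1/81.
  c_1 = 2/(-9)^3 = -2/729.
  c_2 = 3/(-9)^4 = 1/2187.
  c_3 = 4/(-9)^5 = -4/59049.
The series is valid for |w/d| < 1, i.e. |z − z₀| < |d|.
Radius of convergence: R = |-7 − z₀| = |-9| = 9 (distance from z₀ to the singularity z = -7).

c_0 = 1/81, c_1 = -2/729, c_2 = 1/2187, c_3 = -4/59049; R = 9.


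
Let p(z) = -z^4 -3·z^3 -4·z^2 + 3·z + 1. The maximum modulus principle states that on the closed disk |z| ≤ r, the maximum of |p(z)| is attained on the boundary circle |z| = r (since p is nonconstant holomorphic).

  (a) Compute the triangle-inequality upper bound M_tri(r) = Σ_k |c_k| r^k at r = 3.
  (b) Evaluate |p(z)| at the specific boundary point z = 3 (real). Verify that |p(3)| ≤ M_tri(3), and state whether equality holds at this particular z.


Coefficients: c_0 = 1, c_1 = 3, c_2 = -4, c_3 = -3, c_4 = -1. Radius r = 3.
Part (a). Triangle bound: M_tri(r) = Σ_k |c_k| r^k
  = |1|·3^0 + |3|·3^1 + |-4|·3^2 + |-3|·3^3 + |-1|·3^4
  = 1 + 9 + 36 + 81 + 81 = 208.
This bounds M(r) := max_{|z|=r} |p(z)| from above; equality holds iff all terms c_k z^k can be made to align in phase at a single z on |z|=r.
Part (b). At z = 3 (real, on the circle |z| = r):
  p(3) = (1)·3^0 + (3)·3^1 + (-4)·3^2 + (-3)·3^3 + (-1)·3^4 = -188.
  |p(3)| = 188.
Check: |p(3)| = 188 ≤ 208 = M_tri(3). ✓ Equality does not hold at z = 3 (the coefficients have mixed signs, so the terms do not all align in phase there).

M_tri(3) = 208; |p(3)| = 188; equality at z=3: no.


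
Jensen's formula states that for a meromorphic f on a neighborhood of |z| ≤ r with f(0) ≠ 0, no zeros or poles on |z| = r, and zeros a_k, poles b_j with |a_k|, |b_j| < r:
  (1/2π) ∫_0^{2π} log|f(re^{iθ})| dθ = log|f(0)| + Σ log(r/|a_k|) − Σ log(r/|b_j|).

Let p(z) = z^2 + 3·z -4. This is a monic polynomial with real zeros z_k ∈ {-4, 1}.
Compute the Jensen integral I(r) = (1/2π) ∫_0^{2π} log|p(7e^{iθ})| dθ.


Zeros: -4, 1; r = 7.
Inside |z| < r: -4, 1. Outside (|z| ≥ r): ∅.
p(0) = -4, so log|p(0)| = log(4) = 1.3863.
Apply Jensen: I(r) = log|p(0)| + Σ_k log(r/|z_k|), summed over zeros inside |z| < r.
  log(r/|z_k|) for z_k = -4: log(7/4) = 0.5596
  log(r/|z_k|) for z_k = 1: log(7/1) = 1.9459
Sum over inside zeros: 2.5055.
I(r) = log|p(0)| + (inside sum) = 1.3863 + 2.5055 = 3.8918.
Closed form (all zeros inside, monic): I(r) = n·log(r) = 2·log(7) = 3.8918. ✓

I(r) ≈ 3.8918.


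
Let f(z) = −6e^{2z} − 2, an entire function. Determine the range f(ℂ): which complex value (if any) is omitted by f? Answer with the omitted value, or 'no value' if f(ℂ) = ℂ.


Little Picard bounds the complement of f(ℂ) to at most one point.
e^{2z} is never zero on ℂ, so -6·e^{2z} takes every value in ℂ ∖ {0}. Adding -2 shifts the range to ℂ ∖ {-2}. Thus f omits exactly the value -2.

Omitted value: -2.


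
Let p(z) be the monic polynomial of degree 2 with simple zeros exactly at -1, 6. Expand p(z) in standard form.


The polynomial is p(z) = ∏_{α ∈ S} (z − α), where S = {-1, 6}.
Expanding the product yields: p(z) = z^2 -5·z -6.
The resulting polynomial has degree 2 and real coefficients as required.

p(z) = z^2 -5·z -6.


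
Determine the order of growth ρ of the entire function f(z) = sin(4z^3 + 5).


Write sin(w) = (e^{iw} ± e^{−iw})/(2 or 2i), so |sin(w)| ≤ e^{|w|}. With w = 4z^3 + 5, |w| ≤ 4r^3 + 5 on |z|=r, giving M(r) ≤ e^{4r^3 + 5} and ρ ≤ 3. For the lower bound, choose z on |z|=r with 4z^3 purely imaginary of modulus 4r^3; then |sin(4z^3 + 5)| grows like e^{4r^3}/2, so ρ ≥ 3. Hence ρ = 3.
Therefore ρ = 3.

Order ρ = 3.


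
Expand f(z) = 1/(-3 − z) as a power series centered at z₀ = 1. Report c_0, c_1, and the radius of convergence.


Let w = z − z₀, so z = z₀ + w.
Then -3 − z = -3 − (z₀ + w) = (-3 − z₀) − w = -4 − w.
f(z) = 1/(-4 − w) = (1/(-4)) · 1/(1 − w/(-4)) = Σ_{n≥0} w^n / (-4)^(n+1).
So c_n = 1/(-4)^(n+1):
  c_0 = 1/(-4)^1 = -1/4.
  c_1 = 1/(-4)^2 = 1/16.
The series is valid for |w/d| < 1, i.e. |z − z₀| < |d|.
Radius of convergence: R = |-3 − z₀| = |-4| = 4 (distance from z₀ to the singularity z = -3).

c_0 = -1/4, c_1 = 1/16; R = 4.


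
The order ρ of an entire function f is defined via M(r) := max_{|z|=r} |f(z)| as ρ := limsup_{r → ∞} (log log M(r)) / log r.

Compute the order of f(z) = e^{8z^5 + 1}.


|e^{8z^5 + 1}| = e^{Re(8·z^5) + 1} ≤ e^{8|z|^5 + 1} = e^{8r^5 + 1} on |z| = r, so ρ ≤ 5. Choosing z on |z|=r so that 8·z^5 is real positive (always possible by picking arg z appropriately) gives |f(z)| = e^{8r^5 + 1}, matching the bound. The additive constant 1 does not affect log log M(r) ~ 5·log r. Hence ρ = 5.
Therefore ρ = 5.

Order ρ = 5.


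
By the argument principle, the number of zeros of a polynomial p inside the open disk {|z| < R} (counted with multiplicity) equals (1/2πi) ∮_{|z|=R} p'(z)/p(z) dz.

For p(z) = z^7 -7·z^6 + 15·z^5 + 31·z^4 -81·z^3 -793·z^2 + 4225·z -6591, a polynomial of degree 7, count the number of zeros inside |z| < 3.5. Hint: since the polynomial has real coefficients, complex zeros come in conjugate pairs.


The zeros of p are: (-3 + 2i), (-3 - 2i), 3, (3 + 2i), (3 - 2i), (2 + 3i), (2 - 3i).
Their magnitudes are: 3.606, 3.606, 3, 3.606, 3.606, 3.606, 3.606.
Zeros with |z| < R = 3.5: 3.
Count = 1.
By the argument principle, (1/2πi) ∮_{|z|=R} p'(z)/p(z) dz equals exactly this count.

Number of zeros inside |z| < 3.5: 1.


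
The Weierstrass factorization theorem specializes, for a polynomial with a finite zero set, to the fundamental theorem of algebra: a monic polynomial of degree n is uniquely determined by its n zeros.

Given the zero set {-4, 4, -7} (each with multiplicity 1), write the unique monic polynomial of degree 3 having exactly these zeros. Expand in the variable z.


The polynomial is p(z) = ∏_{α ∈ S} (z − α), where S = {-4, 4, -7}.
Expanding the product yields: p(z) = z^3 + 7·z^2 -16·z -112.
The resulting polynomial has degree 3 and real coefficients as required.

p(z) = z^3 + 7·z^2 -16·z -112.


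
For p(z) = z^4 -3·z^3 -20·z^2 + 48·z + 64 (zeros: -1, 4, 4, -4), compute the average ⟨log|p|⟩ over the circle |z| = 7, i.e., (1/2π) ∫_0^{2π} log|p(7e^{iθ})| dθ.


Zeros: -4, -1, 4, 4; r = 7.
Inside |z| < r: -4, -1, 4, 4. Outside (|z| ≥ r): ∅.
p(0) = 64, so log|p(0)| = log(64) = 4.1589.
Apply Jensen: I(r) = log|p(0)| + Σ_k log(r/|z_k|), summed over zeros inside |z| < r.
  log(r/|z_k|) for z_k = -1: log(7/1) = 1.9459
  log(r/|z_k|) for z_k = 4: log(7/4) = 0.5596
  log(r/|z_k|) for z_k = 4: log(7/4) = 0.5596
  log(r/|z_k|) for z_k = -4: log(7/4) = 0.5596
Sum over inside zeros: 3.6248.
I(r) = log|p(0)| + (inside sum) = 4.1589 + 3.6248 = 7.7836.
Closed form (all zeros inside, monic): I(r) = n·log(r) = 4·log(7) = 7.7836. ✓

I(r) ≈ 7.7836.


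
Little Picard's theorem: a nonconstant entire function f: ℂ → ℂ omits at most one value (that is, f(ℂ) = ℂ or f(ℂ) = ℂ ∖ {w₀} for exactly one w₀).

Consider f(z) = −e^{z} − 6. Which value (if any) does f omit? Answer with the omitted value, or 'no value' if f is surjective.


Little Picard bounds the complement of f(ℂ) to at most one point.
e^{z} is never zero on ℂ, so -1·e^{z} takes every value in ℂ ∖ {0}. Adding -6 shifts the range to ℂ ∖ {-6}. Thus f omits exactly the value -6.

Omitted value: -6.


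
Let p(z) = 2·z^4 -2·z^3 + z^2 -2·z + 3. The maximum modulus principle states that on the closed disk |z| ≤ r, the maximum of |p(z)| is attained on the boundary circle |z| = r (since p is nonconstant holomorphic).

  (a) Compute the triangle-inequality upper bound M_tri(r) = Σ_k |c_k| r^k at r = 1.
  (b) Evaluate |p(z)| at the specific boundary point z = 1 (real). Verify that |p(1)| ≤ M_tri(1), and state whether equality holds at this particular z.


Coefficients: c_0 = 3, c_1 = -2, c_2 = 1, c_3 = -2, c_4 = 2. Radius r = 1.
Part (a). Triangle bound: M_tri(r) = Σ_k |c_k| r^k
  = |3|·1^0 + |-2|·1^1 + |1|·1^2 + |-2|·1^3 + |2|·1^4
  = 3 + 2 + 1 + 2 + 2 = 10.
This bounds M(r) := max_{|z|=r} |p(z)| from above; equality holds iff all terms c_k z^k can be made to align in phase at a single z on |z|=r.
Part (b). At z = 1 (real, on the circle |z| = r):
  p(1) = (3)·1^0 + (-2)·1^1 + (1)·1^2 + (-2)·1^3 + (2)·1^4 = 2.
  |p(1)| = 2.
Check: |p(1)| = 2 ≤ 10 = M_tri(1). ✓ Equality does not hold at z = 1 (the coefficients have mixed signs, so the terms do not all align in phase there).

M_tri(1) = 10; |p(1)| = 2; equality at z=1: no.


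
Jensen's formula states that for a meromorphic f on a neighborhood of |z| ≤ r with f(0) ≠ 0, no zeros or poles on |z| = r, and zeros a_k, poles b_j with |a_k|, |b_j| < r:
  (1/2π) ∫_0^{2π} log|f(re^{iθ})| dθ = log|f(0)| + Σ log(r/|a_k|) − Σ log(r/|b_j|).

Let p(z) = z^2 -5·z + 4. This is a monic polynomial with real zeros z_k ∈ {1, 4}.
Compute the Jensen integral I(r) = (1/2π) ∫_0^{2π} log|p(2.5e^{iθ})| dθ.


Zeros: 1, 4; r = 2.5.
Inside |z| < r: 1. Outside (|z| ≥ r): 4.
p(0) = 4, so log|p(0)| = log(4) = 1.3863.
Apply Jensen: I(r) = log|p(0)| + Σ_k log(r/|z_k|), summed over zeros inside |z| < r.
  log(r/|z_k|) for z_k = 1: log(2.5/1) = 0.9163
  Outside zeros (4) contribute nothing to the Jensen sum.
Sum over inside zeros: 0.9163.
I(r) = log|p(0)| + (inside sum) = 1.3863 + 0.9163 = 2.3026.
Note: since some zeros are outside |z| ≤ r, the simplified n·log(r) form does NOT apply — only the inside zeros contribute.

I(r) ≈ 2.3026.


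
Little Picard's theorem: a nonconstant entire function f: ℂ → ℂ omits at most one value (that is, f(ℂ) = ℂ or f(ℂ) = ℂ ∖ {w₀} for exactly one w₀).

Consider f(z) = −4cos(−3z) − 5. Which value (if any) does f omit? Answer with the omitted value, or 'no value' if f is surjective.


Little Picard bounds the complement of f(ℂ) to at most one point.
cos is entire and surjective onto ℂ: for every w ∈ ℂ, cos(ζ) = w has a solution ζ ∈ ℂ (e.g., via the complex inverse arccos). With ζ = −3z this gives z = ζ/(-3). Then -4·cos(−3z) takes every value in -4·ℂ = ℂ, and adding -5 is a bijection of ℂ. So f is surjective and omits no value. (Note: only on the real line is cos bounded by [−1, 1].)

Omitted value: no value.


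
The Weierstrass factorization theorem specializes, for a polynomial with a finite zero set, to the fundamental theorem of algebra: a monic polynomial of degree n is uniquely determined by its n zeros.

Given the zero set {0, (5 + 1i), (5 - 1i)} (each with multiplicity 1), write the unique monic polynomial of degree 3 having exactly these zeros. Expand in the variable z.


The polynomial is p(z) = ∏_{α ∈ S} (z − α), where S = {0, (5 + 1i), (5 - 1i)}.
Expanding the product yields: p(z) = z^3 -10·z^2 + 26·z.
Note conjugate pairs combine to real quadratics: (z − (5+1i))(z − (5−1i)) = z² − 10z + 26.
The resulting polynomial has degree 3 and real coefficients as required.

p(z) = z^3 -10·z^2 + 26·z.


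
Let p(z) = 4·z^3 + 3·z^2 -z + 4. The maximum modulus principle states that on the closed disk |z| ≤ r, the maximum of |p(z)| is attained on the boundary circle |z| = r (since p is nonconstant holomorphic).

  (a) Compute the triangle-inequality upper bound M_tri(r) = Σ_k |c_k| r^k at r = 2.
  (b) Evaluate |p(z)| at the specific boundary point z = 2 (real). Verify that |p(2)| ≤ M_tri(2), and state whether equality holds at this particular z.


Coefficients: c_0 = 4, c_1 = -1, c_2 = 3, c_3 = 4. Radius r = 2.
Part (a). Triangle bound: M_tri(r) = Σ_k |c_k| r^k
  = |4|·2^0 + |-1|·2^1 + |3|·2^2 + |4|·2^3
  = 4 + 2 + 12 + 32 = 50.
This bounds M(r) := max_{|z|=r} |p(z)| from above; equality holds iff all terms c_k z^k can be made to align in phase at a single z on |z|=r.
Part (b). At z = 2 (real, on the circle |z| = r):
  p(2) = (4)·2^0 + (-1)·2^1 + (3)·2^2 + (4)·2^3 = 46.
  |p(2)| = 46.
Check: |p(2)| = 46 ≤ 50 = M_tri(2). ✓ Equality does not hold at z = 2 (the coefficients have mixed signs, so the terms do not all align in phase there).

M_tri(2) = 50; |p(2)| = 46; equality at z=2: no.
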